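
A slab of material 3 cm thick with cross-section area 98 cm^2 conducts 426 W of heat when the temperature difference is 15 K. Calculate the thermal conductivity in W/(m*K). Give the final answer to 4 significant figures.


k = Q*L / (A*dT)
L = 0.03 m, A = 9.8e-03 m^2
k = 426 * 0.03 / (9.8e-03 * 15)
k = 86.94 W/(m*K)


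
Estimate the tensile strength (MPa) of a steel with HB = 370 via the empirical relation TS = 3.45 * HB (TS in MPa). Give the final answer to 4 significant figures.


TS (MPa) = 3.45 * HB
TS = 3.45 * 370
TS = 1277 MPa


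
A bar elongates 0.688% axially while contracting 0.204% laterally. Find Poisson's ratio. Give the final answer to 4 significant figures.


nu = -epsilon_lat / epsilon_axial
Lateral strain is contraction (negative), so using magnitudes:
nu = 0.204 / 0.688
nu = 0.2965


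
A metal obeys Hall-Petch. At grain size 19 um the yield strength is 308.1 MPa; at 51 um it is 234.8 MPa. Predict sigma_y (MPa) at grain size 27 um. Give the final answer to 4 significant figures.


sigma_y = sigma0 + k / sqrt(d)
1/sqrt(d1) = 1/sqrt(1.9e-05) = 229.416;  1/sqrt(d2) = 140.028
k = (sigma1 - sigma2) / (1/sqrt(d1) - 1/sqrt(d2)) = (308.1 - 234.8) / (229.416 - 140.028) = 0.820023 MPa*m^0.5
sigma0 = sigma1 - k/sqrt(d1) = 308.1 - 0.820023*229.416 = 119.974 MPa
sigma_y(d3) = 119.974 + 0.820023 / sqrt(2.7e-05) = 277.8 MPa


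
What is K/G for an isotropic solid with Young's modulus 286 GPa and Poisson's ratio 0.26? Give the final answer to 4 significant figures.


G = E / (2*(1+nu))
G = 286 / (2*(1+0.26)) = 113.492 GPa
K = E / (3*(1-2*nu))
K = 286 / (3*(1-2*0.26)) = 198.611 GPa
K/G = 198.611 / 113.492 = 1.75


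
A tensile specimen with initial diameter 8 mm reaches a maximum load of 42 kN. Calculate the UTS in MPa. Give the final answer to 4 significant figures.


A0 = pi*(d/2)^2 = pi*(8/2)^2 = 50.2655 mm^2
UTS = F_max / A0 = 42*1000 / 50.2655
UTS = 835.6 MPa


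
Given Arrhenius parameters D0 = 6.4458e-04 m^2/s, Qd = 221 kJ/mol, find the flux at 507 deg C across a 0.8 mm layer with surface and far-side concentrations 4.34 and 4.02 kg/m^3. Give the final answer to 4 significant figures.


Step 1: D = D0 * exp(-Qd/(R*T))
T = 507 + 273.15 = 780.15 K
D = 6.4458e-04 * exp(-221e3 / (8.314 * 780.15)) = 1.02748e-18 m^2/s
Step 2: J = D * (C1 - C2) / dx
J = 1.02748e-18 * (4.34 - 4.02) / 8e-04
J = 4.11e-16 kg/(m^2*s)


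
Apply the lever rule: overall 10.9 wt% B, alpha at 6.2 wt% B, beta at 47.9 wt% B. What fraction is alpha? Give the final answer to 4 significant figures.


f_alpha = (C_beta - C0) / (C_beta - C_alpha)
f_alpha = (47.9 - 10.9) / (47.9 - 6.2)
f_alpha = 0.8873


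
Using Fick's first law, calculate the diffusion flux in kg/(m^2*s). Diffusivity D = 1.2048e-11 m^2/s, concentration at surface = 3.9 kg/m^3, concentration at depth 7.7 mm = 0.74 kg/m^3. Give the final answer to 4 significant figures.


J = -D * (dC/dx) = D * (C1 - C2) / dx
J = 1.2048e-11 * (3.9 - 0.74) / 7.7e-03
J = 4.944e-09 kg/(m^2*s)


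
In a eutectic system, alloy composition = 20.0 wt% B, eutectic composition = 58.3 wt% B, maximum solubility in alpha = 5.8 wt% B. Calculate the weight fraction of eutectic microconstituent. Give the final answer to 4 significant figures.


f_primary = (C_e - C0) / (C_e - C_alpha_max)
f_primary = (58.3 - 20.0) / (58.3 - 5.8)
f_primary = 0.729524
f_eutectic = 1 - 0.729524 = 0.2705


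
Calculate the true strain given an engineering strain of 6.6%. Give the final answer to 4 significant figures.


epsilon_true = ln(1 + epsilon_eng)
epsilon_true = ln(1 + 0.066)
epsilon_true = 0.06391


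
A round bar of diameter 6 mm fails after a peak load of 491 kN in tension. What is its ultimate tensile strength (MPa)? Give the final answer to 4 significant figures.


A0 = pi*(d/2)^2 = pi*(6/2)^2 = 28.2743 mm^2
UTS = F_max / A0 = 491*1000 / 28.2743
UTS = 17370 MPa


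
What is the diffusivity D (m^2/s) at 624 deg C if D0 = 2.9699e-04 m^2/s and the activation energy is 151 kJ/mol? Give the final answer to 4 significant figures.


D = D0 * exp(-Qd / (R*T))
T = 897.15 K
D = 2.9699e-04 * exp(-151e3 / (8.314 * 897.15))
D = 4.795e-13 m^2/s


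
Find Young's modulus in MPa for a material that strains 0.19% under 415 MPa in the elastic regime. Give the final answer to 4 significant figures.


E = sigma / epsilon
epsilon = 0.19% = 1.9e-03
E = 415 / 1.9e-03
E = 218400 MPa


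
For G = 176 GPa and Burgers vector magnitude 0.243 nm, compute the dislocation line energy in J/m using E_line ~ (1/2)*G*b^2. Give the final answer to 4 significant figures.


E = G*b^2/2
b = 0.243 nm = 2.43e-10 m
G = 176 GPa = 1.76e+11 Pa
E = 0.5 * 1.76e+11 * (2.43e-10)^2
E = 5.196e-09 J/m


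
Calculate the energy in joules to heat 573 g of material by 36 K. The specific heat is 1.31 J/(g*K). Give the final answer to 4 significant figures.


Q = m * cp * dT
Q = 573 * 1.31 * 36
Q = 27020 J


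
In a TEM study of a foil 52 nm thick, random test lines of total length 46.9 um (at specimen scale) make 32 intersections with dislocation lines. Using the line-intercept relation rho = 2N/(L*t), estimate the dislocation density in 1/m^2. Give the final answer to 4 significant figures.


rho = 2N / (L * t)
L = 46.9 um = 4.69e-05 m, t = 52 nm = 5.2e-08 m
rho = 2 * 32 / (4.69e-05 * 5.2e-08)
rho = 2.624e+13 1/m^2


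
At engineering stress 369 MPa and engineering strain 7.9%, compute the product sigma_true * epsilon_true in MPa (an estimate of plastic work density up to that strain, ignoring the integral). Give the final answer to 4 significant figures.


sigma_true = sigma_eng * (1 + epsilon_eng)
sigma_true = 369 * (1 + 0.079) = 398.151 MPa
epsilon_true = ln(1 + epsilon_eng)
epsilon_true = ln(1 + 0.079) = 0.0760347
sigma_true * epsilon_true = 398.151 * 0.0760347 = 30.27 MPa


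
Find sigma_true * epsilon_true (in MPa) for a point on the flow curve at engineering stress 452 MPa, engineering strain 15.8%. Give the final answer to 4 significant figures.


sigma_true = sigma_eng * (1 + epsilon_eng)
sigma_true = 452 * (1 + 0.158) = 523.416 MPa
epsilon_true = ln(1 + epsilon_eng)
epsilon_true = ln(1 + 0.158) = 0.146694
sigma_true * epsilon_true = 523.416 * 0.146694 = 76.78 MPa


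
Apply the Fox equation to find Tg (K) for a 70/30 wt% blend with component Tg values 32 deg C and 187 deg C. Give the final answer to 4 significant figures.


1/Tg = w1/Tg1 + w2/Tg2 (in Kelvin)
Tg1 = 305.15 K, Tg2 = 460.15 K
1/Tg = 0.7/305.15 + 0.3/460.15
Tg = 339.5 K


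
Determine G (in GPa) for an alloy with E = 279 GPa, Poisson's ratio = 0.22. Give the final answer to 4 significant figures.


G = E / (2*(1+nu))
G = 279 / (2*(1+0.22))
G = 114.3 GPa


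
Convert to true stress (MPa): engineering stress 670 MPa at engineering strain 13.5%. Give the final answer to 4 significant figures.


sigma_true = sigma_eng * (1 + epsilon_eng)
sigma_true = 670 * (1 + 0.135)
sigma_true = 760.5 MPa


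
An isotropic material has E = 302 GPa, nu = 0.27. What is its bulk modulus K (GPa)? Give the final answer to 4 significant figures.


K = E / (3*(1-2*nu))
K = 302 / (3*(1-2*0.27))
K = 218.8 GPa


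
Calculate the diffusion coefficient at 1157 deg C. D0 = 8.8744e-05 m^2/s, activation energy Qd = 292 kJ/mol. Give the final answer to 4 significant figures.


D = D0 * exp(-Qd / (R*T))
T = 1430.15 K
D = 8.8744e-05 * exp(-292e3 / (8.314 * 1430.15))
D = 1.918e-15 m^2/s


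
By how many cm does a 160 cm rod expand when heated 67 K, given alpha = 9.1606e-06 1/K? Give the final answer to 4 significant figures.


dL = L0 * alpha * dT
dL = 160 * 9.1606e-06 * 67
dL = 0.0982 cm


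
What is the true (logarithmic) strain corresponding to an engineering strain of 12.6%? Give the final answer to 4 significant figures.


epsilon_true = ln(1 + epsilon_eng)
epsilon_true = ln(1 + 0.126)
epsilon_true = 0.1187


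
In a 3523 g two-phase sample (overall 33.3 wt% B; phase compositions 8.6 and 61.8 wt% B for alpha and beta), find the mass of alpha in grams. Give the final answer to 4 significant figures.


f_alpha = (C_beta - C0) / (C_beta - C_alpha)
f_alpha = (61.8 - 33.3) / (61.8 - 8.6) = 0.535714
m_alpha = f_alpha * m_total = 0.535714 * 3523 = 1887 g


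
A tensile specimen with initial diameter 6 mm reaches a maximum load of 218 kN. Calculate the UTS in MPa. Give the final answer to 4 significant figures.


A0 = pi*(d/2)^2 = pi*(6/2)^2 = 28.2743 mm^2
UTS = F_max / A0 = 218*1000 / 28.2743
UTS = 7710 MPa


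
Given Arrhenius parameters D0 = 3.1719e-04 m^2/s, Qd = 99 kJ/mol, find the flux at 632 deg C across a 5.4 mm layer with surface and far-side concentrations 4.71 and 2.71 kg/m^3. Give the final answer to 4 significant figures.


Step 1: D = D0 * exp(-Qd/(R*T))
T = 632 + 273.15 = 905.15 K
D = 3.1719e-04 * exp(-99e3 / (8.314 * 905.15)) = 6.13754e-10 m^2/s
Step 2: J = D * (C1 - C2) / dx
J = 6.13754e-10 * (4.71 - 2.71) / 5.4e-03
J = 2.273e-07 kg/(m^2*s)


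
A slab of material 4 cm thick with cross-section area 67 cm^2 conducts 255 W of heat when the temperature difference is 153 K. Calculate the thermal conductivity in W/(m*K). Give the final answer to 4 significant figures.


k = Q*L / (A*dT)
L = 0.04 m, A = 6.7e-03 m^2
k = 255 * 0.04 / (6.7e-03 * 153)
k = 9.95 W/(m*K)


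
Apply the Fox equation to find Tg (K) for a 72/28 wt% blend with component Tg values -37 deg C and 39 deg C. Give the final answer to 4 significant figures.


1/Tg = w1/Tg1 + w2/Tg2 (in Kelvin)
Tg1 = 236.15 K, Tg2 = 312.15 K
1/Tg = 0.72/236.15 + 0.28/312.15
Tg = 253.4 K


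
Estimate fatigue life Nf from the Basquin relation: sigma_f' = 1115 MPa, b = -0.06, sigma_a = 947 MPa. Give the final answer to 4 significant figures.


sigma_a = sigma_f' * (2*Nf)^b
2*Nf = (sigma_a / sigma_f')^(1/b)
2*Nf = (947 / 1115)^(1/-0.06)
2*Nf = 15.2083
Nf = 7.604 cycles


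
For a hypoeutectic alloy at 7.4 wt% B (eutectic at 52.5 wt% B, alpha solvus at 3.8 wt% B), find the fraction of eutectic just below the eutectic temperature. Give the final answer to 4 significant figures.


f_primary = (C_e - C0) / (C_e - C_alpha_max)
f_primary = (52.5 - 7.4) / (52.5 - 3.8)
f_primary = 0.926078
f_eutectic = 1 - 0.926078 = 0.07392


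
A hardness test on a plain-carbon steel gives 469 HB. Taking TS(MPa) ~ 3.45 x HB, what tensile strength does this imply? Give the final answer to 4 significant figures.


TS (MPa) = 3.45 * HB
TS = 3.45 * 469
TS = 1618 MPa


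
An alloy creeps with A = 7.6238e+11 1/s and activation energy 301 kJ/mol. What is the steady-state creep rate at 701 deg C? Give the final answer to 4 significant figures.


rate = A * exp(-Q / (R*T))
T = 701 + 273.15 = 974.15 K
rate = 7.6238e+11 * exp(-301e3 / (8.314 * 974.15))
rate = 5.518e-05 1/s


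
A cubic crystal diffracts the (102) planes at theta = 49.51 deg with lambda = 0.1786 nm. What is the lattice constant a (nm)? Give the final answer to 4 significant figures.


d = lambda / (2*sin(theta))
d = 0.1786 / (2*sin(49.51 deg))
d = 0.11742 nm
a = d * sqrt(h^2+k^2+l^2) = 0.11742 * sqrt(5)
a = 0.2626 nm


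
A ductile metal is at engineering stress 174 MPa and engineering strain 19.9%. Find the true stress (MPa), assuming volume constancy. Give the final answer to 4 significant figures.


sigma_true = sigma_eng * (1 + epsilon_eng)
sigma_true = 174 * (1 + 0.199)
sigma_true = 208.6 MPa


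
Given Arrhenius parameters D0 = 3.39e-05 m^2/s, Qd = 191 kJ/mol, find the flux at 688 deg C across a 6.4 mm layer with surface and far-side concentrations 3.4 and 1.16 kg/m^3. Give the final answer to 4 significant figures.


Step 1: D = D0 * exp(-Qd/(R*T))
T = 688 + 273.15 = 961.15 K
D = 3.39e-05 * exp(-191e3 / (8.314 * 961.15)) = 1.4117e-15 m^2/s
Step 2: J = D * (C1 - C2) / dx
J = 1.4117e-15 * (3.4 - 1.16) / 6.4e-03
J = 4.941e-13 kg/(m^2*s)


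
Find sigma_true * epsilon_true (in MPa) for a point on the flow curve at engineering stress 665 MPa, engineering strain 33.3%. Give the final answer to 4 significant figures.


sigma_true = sigma_eng * (1 + epsilon_eng)
sigma_true = 665 * (1 + 0.333) = 886.445 MPa
epsilon_true = ln(1 + epsilon_eng)
epsilon_true = ln(1 + 0.333) = 0.287432
sigma_true * epsilon_true = 886.445 * 0.287432 = 254.8 MPa


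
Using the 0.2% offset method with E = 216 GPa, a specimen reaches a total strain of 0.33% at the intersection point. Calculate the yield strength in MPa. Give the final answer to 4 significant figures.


Offset strain = 0.002
Elastic strain at yield = total_strain - offset = 3.3e-03 - 0.002 = 1.3e-03
sigma_y = E * elastic_strain = 216000 * 1.3e-03
sigma_y = 280.8 MPa


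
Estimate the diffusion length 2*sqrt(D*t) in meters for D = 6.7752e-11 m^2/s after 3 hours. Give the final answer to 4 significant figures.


t = 3 hr = 10800 s
Diffusion length = 2*sqrt(D*t)
= 2*sqrt(6.7752e-11 * 10800)
= 1.711e-03 m


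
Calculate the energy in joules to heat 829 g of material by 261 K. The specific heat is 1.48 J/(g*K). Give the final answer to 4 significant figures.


Q = m * cp * dT
Q = 829 * 1.48 * 261
Q = 320200 J


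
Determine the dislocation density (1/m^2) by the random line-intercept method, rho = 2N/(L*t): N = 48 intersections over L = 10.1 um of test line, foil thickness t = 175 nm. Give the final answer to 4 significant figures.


rho = 2N / (L * t)
L = 10.1 um = 1.01e-05 m, t = 175 nm = 1.75e-07 m
rho = 2 * 48 / (1.01e-05 * 1.75e-07)
rho = 5.431e+13 1/m^2


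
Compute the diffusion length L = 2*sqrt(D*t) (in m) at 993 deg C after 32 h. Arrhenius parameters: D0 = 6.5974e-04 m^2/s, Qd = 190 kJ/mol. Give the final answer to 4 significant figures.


Step 1: D = D0 * exp(-Qd/(R*T))
T = 1266.15 K
D = 6.5974e-04 * exp(-190e3 / (8.314 * 1266.15)) = 9.56525e-12 m^2/s
Step 2: L = 2*sqrt(D*t)
t = 32 h = 115200 s
L = 2*sqrt(9.56525e-12 * 115200) = 2.099e-03 m


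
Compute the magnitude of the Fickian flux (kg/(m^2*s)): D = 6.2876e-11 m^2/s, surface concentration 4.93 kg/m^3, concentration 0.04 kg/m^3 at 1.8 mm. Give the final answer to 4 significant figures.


J = -D * (dC/dx) = D * (C1 - C2) / dx
J = 6.2876e-11 * (4.93 - 0.04) / 1.8e-03
J = 1.708e-07 kg/(m^2*s)


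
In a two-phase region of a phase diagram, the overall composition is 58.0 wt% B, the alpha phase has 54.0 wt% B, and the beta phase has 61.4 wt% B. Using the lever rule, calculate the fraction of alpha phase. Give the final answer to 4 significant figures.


f_alpha = (C_beta - C0) / (C_beta - C_alpha)
f_alpha = (61.4 - 58.0) / (61.4 - 54.0)
f_alpha = 0.4595


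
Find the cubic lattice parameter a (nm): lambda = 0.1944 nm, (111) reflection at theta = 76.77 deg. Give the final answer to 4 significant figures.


d = lambda / (2*sin(theta))
d = 0.1944 / (2*sin(76.77 deg))
d = 0.0998501 nm
a = d * sqrt(h^2+k^2+l^2) = 0.0998501 * sqrt(3)
a = 0.1729 nm


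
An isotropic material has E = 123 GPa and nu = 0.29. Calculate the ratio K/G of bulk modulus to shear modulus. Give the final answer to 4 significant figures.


G = E / (2*(1+nu))
G = 123 / (2*(1+0.29)) = 47.6744 GPa
K = E / (3*(1-2*nu))
K = 123 / (3*(1-2*0.29)) = 97.619 GPa
K/G = 97.619 / 47.6744 = 2.048


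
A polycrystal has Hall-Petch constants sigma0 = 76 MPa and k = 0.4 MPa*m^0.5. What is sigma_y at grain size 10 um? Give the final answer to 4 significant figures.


sigma_y = sigma0 + k / sqrt(d)
d = 10 um = 1e-05 m
sigma_y = 76 + 0.4 / sqrt(1e-05)
sigma_y = 202.5 MPa


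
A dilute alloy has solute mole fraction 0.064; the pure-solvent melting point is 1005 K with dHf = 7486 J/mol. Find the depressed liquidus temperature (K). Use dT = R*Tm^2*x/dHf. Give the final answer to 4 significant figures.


dT = R*Tm^2*x / dHf
dT = 8.314 * 1005^2 * 0.064 / 7486
dT = 71.7914 K
T_new = 1005 - 71.7914 = 933.2 K


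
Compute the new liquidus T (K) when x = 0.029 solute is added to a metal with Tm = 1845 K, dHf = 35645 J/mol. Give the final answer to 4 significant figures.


dT = R*Tm^2*x / dHf
dT = 8.314 * 1845^2 * 0.029 / 35645
dT = 23.0251 K
T_new = 1845 - 23.0251 = 1822 K


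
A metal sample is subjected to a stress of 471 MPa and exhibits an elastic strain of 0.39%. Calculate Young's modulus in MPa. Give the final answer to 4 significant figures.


E = sigma / epsilon
epsilon = 0.39% = 3.9e-03
E = 471 / 3.9e-03
E = 120800 MPa


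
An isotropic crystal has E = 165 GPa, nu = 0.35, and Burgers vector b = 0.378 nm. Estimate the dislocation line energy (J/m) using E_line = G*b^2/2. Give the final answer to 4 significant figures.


Step 1: G = E / (2*(1+nu))
G = 165 / (2*(1+0.35)) = 61.1111 GPa = 6.11111e+10 Pa
Step 2: E_line = G*b^2/2
b = 0.378 nm = 3.78e-10 m
E_line = 0.5 * 6.11111e+10 * (3.78e-10)^2 = 4.366e-09 J/m


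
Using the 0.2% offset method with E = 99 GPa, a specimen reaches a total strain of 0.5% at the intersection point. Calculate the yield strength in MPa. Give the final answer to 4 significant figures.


Offset strain = 0.002
Elastic strain at yield = total_strain - offset = 5e-03 - 0.002 = 3e-03
sigma_y = E * elastic_strain = 99000 * 3e-03
sigma_y = 297 MPa


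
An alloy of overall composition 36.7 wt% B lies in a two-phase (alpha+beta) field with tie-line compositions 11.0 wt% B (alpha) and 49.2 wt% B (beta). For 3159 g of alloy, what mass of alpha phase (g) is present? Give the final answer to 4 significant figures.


f_alpha = (C_beta - C0) / (C_beta - C_alpha)
f_alpha = (49.2 - 36.7) / (49.2 - 11.0) = 0.327225
m_alpha = f_alpha * m_total = 0.327225 * 3159 = 1034 g


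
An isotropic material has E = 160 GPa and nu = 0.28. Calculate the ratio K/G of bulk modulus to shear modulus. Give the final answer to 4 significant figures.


G = E / (2*(1+nu))
G = 160 / (2*(1+0.28)) = 62.5 GPa
K = E / (3*(1-2*nu))
K = 160 / (3*(1-2*0.28)) = 121.212 GPa
K/G = 121.212 / 62.5 = 1.939


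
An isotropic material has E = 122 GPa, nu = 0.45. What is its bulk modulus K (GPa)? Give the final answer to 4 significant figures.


K = E / (3*(1-2*nu))
K = 122 / (3*(1-2*0.45))
K = 406.7 GPa


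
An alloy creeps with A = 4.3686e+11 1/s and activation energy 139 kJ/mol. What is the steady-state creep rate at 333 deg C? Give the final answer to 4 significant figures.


rate = A * exp(-Q / (R*T))
T = 333 + 273.15 = 606.15 K
rate = 4.3686e+11 * exp(-139e3 / (8.314 * 606.15))
rate = 0.4588 1/s


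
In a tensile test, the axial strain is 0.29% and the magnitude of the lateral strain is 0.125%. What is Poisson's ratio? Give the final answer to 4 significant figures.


nu = -epsilon_lat / epsilon_axial
Lateral strain is contraction (negative), so using magnitudes:
nu = 0.125 / 0.29
nu = 0.431


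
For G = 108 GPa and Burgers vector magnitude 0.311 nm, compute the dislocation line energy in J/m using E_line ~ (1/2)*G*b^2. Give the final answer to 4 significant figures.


E = G*b^2/2
b = 0.311 nm = 3.11e-10 m
G = 108 GPa = 1.08e+11 Pa
E = 0.5 * 1.08e+11 * (3.11e-10)^2
E = 5.223e-09 J/m


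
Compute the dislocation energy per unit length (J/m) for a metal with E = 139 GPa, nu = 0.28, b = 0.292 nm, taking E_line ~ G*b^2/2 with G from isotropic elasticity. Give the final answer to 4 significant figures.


Step 1: G = E / (2*(1+nu))
G = 139 / (2*(1+0.28)) = 54.2969 GPa = 5.42969e+10 Pa
Step 2: E_line = G*b^2/2
b = 0.292 nm = 2.92e-10 m
E_line = 0.5 * 5.42969e+10 * (2.92e-10)^2 = 2.315e-09 J/m


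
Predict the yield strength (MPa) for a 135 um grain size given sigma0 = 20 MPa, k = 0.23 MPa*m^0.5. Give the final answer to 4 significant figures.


sigma_y = sigma0 + k / sqrt(d)
d = 135 um = 1.35e-04 m
sigma_y = 20 + 0.23 / sqrt(1.35e-04)
sigma_y = 39.8 MPa


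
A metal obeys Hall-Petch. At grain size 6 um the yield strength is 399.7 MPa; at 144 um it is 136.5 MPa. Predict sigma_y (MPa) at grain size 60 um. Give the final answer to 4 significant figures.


sigma_y = sigma0 + k / sqrt(d)
1/sqrt(d1) = 1/sqrt(6e-06) = 408.248;  1/sqrt(d2) = 83.3333
k = (sigma1 - sigma2) / (1/sqrt(d1) - 1/sqrt(d2)) = (399.7 - 136.5) / (408.248 - 83.3333) = 0.810058 MPa*m^0.5
sigma0 = sigma1 - k/sqrt(d1) = 399.7 - 0.810058*408.248 = 68.9952 MPa
sigma_y(d3) = 68.9952 + 0.810058 / sqrt(6e-05) = 173.6 MPa


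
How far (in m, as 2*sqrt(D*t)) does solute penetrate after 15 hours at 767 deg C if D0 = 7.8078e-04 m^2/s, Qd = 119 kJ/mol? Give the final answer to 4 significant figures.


Step 1: D = D0 * exp(-Qd/(R*T))
T = 1040.15 K
D = 7.8078e-04 * exp(-119e3 / (8.314 * 1040.15)) = 8.24758e-10 m^2/s
Step 2: L = 2*sqrt(D*t)
t = 15 h = 54000 s
L = 2*sqrt(8.24758e-10 * 54000) = 0.01335 m


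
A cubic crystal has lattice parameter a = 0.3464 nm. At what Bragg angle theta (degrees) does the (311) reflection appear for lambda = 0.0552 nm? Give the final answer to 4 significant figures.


d = a / sqrt(h^2+k^2+l^2)
d = 0.3464 / sqrt(11) = 0.104444 nm
lambda = 2*d*sin(theta)  =>  sin(theta) = lambda / (2*d)
sin(theta) = 0.0552 / (2 * 0.104444) = 0.264258
theta = 15.32 deg


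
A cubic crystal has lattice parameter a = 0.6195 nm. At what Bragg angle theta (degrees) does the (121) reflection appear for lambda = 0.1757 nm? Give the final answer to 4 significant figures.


d = a / sqrt(h^2+k^2+l^2)
d = 0.6195 / sqrt(6) = 0.25291 nm
lambda = 2*d*sin(theta)  =>  sin(theta) = lambda / (2*d)
sin(theta) = 0.1757 / (2 * 0.25291) = 0.347357
theta = 20.33 deg


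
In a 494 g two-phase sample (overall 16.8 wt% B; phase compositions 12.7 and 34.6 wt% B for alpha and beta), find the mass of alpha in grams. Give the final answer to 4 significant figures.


f_alpha = (C_beta - C0) / (C_beta - C_alpha)
f_alpha = (34.6 - 16.8) / (34.6 - 12.7) = 0.812785
m_alpha = f_alpha * m_total = 0.812785 * 494 = 401.5 g


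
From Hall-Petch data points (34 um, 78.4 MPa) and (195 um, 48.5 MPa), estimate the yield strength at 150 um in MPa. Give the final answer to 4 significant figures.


sigma_y = sigma0 + k / sqrt(d)
1/sqrt(d1) = 1/sqrt(3.4e-05) = 171.499;  1/sqrt(d2) = 71.6115
k = (sigma1 - sigma2) / (1/sqrt(d1) - 1/sqrt(d2)) = (78.4 - 48.5) / (171.499 - 71.6115) = 0.299338 MPa*m^0.5
sigma0 = sigma1 - k/sqrt(d1) = 78.4 - 0.299338*171.499 = 27.064 MPa
sigma_y(d3) = 27.064 + 0.299338 / sqrt(1.5e-04) = 51.5 MPa


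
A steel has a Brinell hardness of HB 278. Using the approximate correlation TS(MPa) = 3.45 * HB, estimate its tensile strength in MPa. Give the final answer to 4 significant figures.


TS (MPa) = 3.45 * HB
TS = 3.45 * 278
TS = 959.1 MPa


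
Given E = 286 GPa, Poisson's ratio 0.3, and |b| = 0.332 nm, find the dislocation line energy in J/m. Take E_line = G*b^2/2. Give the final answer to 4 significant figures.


Step 1: G = E / (2*(1+nu))
G = 286 / (2*(1+0.3)) = 110 GPa = 1.1e+11 Pa
Step 2: E_line = G*b^2/2
b = 0.332 nm = 3.32e-10 m
E_line = 0.5 * 1.1e+11 * (3.32e-10)^2 = 6.062e-09 J/m


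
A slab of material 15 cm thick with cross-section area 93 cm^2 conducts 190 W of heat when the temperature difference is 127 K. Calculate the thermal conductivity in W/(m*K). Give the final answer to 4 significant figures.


k = Q*L / (A*dT)
L = 0.15 m, A = 9.3e-03 m^2
k = 190 * 0.15 / (9.3e-03 * 127)
k = 24.13 W/(m*K)


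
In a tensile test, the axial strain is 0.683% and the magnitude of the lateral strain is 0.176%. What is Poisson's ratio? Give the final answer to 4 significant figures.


nu = -epsilon_lat / epsilon_axial
Lateral strain is contraction (negative), so using magnitudes:
nu = 0.176 / 0.683
nu = 0.2577


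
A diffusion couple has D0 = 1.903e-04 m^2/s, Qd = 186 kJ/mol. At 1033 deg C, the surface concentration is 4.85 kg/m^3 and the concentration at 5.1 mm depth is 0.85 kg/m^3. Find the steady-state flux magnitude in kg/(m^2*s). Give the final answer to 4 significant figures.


Step 1: D = D0 * exp(-Qd/(R*T))
T = 1033 + 273.15 = 1306.15 K
D = 1.903e-04 * exp(-186e3 / (8.314 * 1306.15)) = 6.93087e-12 m^2/s
Step 2: J = D * (C1 - C2) / dx
J = 6.93087e-12 * (4.85 - 0.85) / 5.1e-03
J = 5.436e-09 kg/(m^2*s)


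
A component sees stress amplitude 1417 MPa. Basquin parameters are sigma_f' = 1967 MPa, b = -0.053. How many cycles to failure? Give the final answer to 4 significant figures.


sigma_a = sigma_f' * (2*Nf)^b
2*Nf = (sigma_a / sigma_f')^(1/b)
2*Nf = (1417 / 1967)^(1/-0.053)
2*Nf = 486.904
Nf = 243.5 cycles


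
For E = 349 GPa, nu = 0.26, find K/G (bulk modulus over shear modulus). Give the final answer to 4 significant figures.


G = E / (2*(1+nu))
G = 349 / (2*(1+0.26)) = 138.492 GPa
K = E / (3*(1-2*nu))
K = 349 / (3*(1-2*0.26)) = 242.361 GPa
K/G = 242.361 / 138.492 = 1.75


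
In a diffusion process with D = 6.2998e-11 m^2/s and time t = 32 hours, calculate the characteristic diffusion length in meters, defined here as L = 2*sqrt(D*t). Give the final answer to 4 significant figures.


t = 32 hr = 115200 s
Diffusion length = 2*sqrt(D*t)
= 2*sqrt(6.2998e-11 * 115200)
= 5.388e-03 m


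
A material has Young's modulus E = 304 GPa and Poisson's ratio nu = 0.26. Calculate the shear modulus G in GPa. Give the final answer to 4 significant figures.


G = E / (2*(1+nu))
G = 304 / (2*(1+0.26))
G = 120.6 GPa


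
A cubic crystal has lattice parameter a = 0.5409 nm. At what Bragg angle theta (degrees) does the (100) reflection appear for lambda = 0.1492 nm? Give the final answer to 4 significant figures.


d = a / sqrt(h^2+k^2+l^2)
d = 0.5409 / sqrt(1) = 0.5409 nm
lambda = 2*d*sin(theta)  =>  sin(theta) = lambda / (2*d)
sin(theta) = 0.1492 / (2 * 0.5409) = 0.137918
theta = 7.927 deg


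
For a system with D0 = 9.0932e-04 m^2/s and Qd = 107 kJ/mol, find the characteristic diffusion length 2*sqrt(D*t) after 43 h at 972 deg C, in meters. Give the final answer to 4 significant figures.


Step 1: D = D0 * exp(-Qd/(R*T))
T = 1245.15 K
D = 9.0932e-04 * exp(-107e3 / (8.314 * 1245.15)) = 2.95021e-08 m^2/s
Step 2: L = 2*sqrt(D*t)
t = 43 h = 154800 s
L = 2*sqrt(2.95021e-08 * 154800) = 0.1352 m


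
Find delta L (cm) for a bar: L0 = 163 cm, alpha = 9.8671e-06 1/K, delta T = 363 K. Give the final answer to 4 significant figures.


dL = L0 * alpha * dT
dL = 163 * 9.8671e-06 * 363
dL = 0.5838 cm


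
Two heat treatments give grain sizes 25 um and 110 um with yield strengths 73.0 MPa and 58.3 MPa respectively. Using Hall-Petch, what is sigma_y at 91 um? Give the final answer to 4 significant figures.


sigma_y = sigma0 + k / sqrt(d)
1/sqrt(d1) = 1/sqrt(2.5e-05) = 200;  1/sqrt(d2) = 95.3463
k = (sigma1 - sigma2) / (1/sqrt(d1) - 1/sqrt(d2)) = (73.0 - 58.3) / (200 - 95.3463) = 0.140463 MPa*m^0.5
sigma0 = sigma1 - k/sqrt(d1) = 73.0 - 0.140463*200 = 44.9074 MPa
sigma_y(d3) = 44.9074 + 0.140463 / sqrt(9.1e-05) = 59.63 MPa


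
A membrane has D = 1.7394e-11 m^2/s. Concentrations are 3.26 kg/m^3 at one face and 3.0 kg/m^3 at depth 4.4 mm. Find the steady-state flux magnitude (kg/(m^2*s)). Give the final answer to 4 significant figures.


J = -D * (dC/dx) = D * (C1 - C2) / dx
J = 1.7394e-11 * (3.26 - 3.0) / 4.4e-03
J = 1.028e-09 kg/(m^2*s)


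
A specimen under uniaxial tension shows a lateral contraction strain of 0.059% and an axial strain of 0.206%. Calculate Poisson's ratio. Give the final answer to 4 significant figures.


nu = -epsilon_lat / epsilon_axial
Lateral strain is contraction (negative), so using magnitudes:
nu = 0.059 / 0.206
nu = 0.2864


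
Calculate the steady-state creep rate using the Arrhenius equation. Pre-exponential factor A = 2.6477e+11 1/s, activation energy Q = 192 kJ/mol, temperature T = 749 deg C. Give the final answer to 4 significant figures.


rate = A * exp(-Q / (R*T))
T = 749 + 273.15 = 1022.15 K
rate = 2.6477e+11 * exp(-192e3 / (8.314 * 1022.15))
rate = 40.81 1/s


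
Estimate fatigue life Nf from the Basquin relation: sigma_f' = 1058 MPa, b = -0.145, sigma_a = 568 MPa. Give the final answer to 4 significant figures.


sigma_a = sigma_f' * (2*Nf)^b
2*Nf = (sigma_a / sigma_f')^(1/b)
2*Nf = (568 / 1058)^(1/-0.145)
2*Nf = 72.9485
Nf = 36.47 cycles


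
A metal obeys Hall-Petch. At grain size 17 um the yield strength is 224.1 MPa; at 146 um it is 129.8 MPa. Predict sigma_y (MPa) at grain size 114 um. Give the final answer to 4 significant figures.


sigma_y = sigma0 + k / sqrt(d)
1/sqrt(d1) = 1/sqrt(1.7e-05) = 242.536;  1/sqrt(d2) = 82.7606
k = (sigma1 - sigma2) / (1/sqrt(d1) - 1/sqrt(d2)) = (224.1 - 129.8) / (242.536 - 82.7606) = 0.590205 MPa*m^0.5
sigma0 = sigma1 - k/sqrt(d1) = 224.1 - 0.590205*242.536 = 80.9543 MPa
sigma_y(d3) = 80.9543 + 0.590205 / sqrt(1.14e-04) = 136.2 MPa


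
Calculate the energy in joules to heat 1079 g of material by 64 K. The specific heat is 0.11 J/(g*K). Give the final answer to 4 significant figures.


Q = m * cp * dT
Q = 1079 * 0.11 * 64
Q = 7596 J


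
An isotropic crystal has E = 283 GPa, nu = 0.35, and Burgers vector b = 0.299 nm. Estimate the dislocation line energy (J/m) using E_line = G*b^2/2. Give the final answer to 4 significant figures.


Step 1: G = E / (2*(1+nu))
G = 283 / (2*(1+0.35)) = 104.815 GPa = 1.04815e+11 Pa
Step 2: E_line = G*b^2/2
b = 0.299 nm = 2.99e-10 m
E_line = 0.5 * 1.04815e+11 * (2.99e-10)^2 = 4.685e-09 J/m


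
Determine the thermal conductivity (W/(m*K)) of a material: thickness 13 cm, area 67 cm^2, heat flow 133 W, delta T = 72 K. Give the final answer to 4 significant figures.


k = Q*L / (A*dT)
L = 0.13 m, A = 6.7e-03 m^2
k = 133 * 0.13 / (6.7e-03 * 72)
k = 35.84 W/(m*K)


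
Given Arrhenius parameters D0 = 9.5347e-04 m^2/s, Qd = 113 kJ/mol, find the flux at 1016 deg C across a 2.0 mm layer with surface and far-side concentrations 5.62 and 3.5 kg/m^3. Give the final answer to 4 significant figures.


Step 1: D = D0 * exp(-Qd/(R*T))
T = 1016 + 273.15 = 1289.15 K
D = 9.5347e-04 * exp(-113e3 / (8.314 * 1289.15)) = 2.51497e-08 m^2/s
Step 2: J = D * (C1 - C2) / dx
J = 2.51497e-08 * (5.62 - 3.5) / 2e-03
J = 2.666e-05 kg/(m^2*s)


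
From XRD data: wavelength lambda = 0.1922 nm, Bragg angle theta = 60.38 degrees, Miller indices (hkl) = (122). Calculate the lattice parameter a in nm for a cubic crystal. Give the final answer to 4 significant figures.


d = lambda / (2*sin(theta))
d = 0.1922 / (2*sin(60.38 deg))
d = 0.110546 nm
a = d * sqrt(h^2+k^2+l^2) = 0.110546 * sqrt(9)
a = 0.3316 nm


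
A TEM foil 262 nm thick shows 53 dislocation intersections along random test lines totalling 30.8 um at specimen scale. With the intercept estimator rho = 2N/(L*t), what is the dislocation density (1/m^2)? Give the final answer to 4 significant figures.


rho = 2N / (L * t)
L = 30.8 um = 3.08e-05 m, t = 262 nm = 2.62e-07 m
rho = 2 * 53 / (3.08e-05 * 2.62e-07)
rho = 1.314e+13 1/m^2


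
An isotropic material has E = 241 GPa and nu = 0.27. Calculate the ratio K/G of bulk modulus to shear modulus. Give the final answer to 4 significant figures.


G = E / (2*(1+nu))
G = 241 / (2*(1+0.27)) = 94.8819 GPa
K = E / (3*(1-2*nu))
K = 241 / (3*(1-2*0.27)) = 174.638 GPa
K/G = 174.638 / 94.8819 = 1.841


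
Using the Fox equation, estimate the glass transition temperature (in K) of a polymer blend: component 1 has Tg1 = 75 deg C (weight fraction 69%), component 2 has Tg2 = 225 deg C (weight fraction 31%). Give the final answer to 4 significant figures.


1/Tg = w1/Tg1 + w2/Tg2 (in Kelvin)
Tg1 = 348.15 K, Tg2 = 498.15 K
1/Tg = 0.69/348.15 + 0.31/498.15
Tg = 384 K


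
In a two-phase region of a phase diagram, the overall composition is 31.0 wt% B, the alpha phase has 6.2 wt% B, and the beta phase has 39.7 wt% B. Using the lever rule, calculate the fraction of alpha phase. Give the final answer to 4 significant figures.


f_alpha = (C_beta - C0) / (C_beta - C_alpha)
f_alpha = (39.7 - 31.0) / (39.7 - 6.2)
f_alpha = 0.2597


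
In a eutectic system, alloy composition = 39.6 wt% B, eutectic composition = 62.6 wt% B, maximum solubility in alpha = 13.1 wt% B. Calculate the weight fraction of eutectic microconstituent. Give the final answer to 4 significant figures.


f_primary = (C_e - C0) / (C_e - C_alpha_max)
f_primary = (62.6 - 39.6) / (62.6 - 13.1)
f_primary = 0.464646
f_eutectic = 1 - 0.464646 = 0.5354


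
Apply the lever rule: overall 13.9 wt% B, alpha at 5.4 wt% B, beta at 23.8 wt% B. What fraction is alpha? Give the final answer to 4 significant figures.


f_alpha = (C_beta - C0) / (C_beta - C_alpha)
f_alpha = (23.8 - 13.9) / (23.8 - 5.4)
f_alpha = 0.538


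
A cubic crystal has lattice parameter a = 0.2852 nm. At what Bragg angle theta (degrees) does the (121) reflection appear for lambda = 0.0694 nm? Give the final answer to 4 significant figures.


d = a / sqrt(h^2+k^2+l^2)
d = 0.2852 / sqrt(6) = 0.116432 nm
lambda = 2*d*sin(theta)  =>  sin(theta) = lambda / (2*d)
sin(theta) = 0.0694 / (2 * 0.116432) = 0.298027
theta = 17.34 deg


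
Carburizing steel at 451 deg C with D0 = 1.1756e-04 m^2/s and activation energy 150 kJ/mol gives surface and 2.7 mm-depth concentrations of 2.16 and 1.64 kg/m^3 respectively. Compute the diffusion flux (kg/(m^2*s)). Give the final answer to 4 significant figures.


Step 1: D = D0 * exp(-Qd/(R*T))
T = 451 + 273.15 = 724.15 K
D = 1.1756e-04 * exp(-150e3 / (8.314 * 724.15)) = 1.77835e-15 m^2/s
Step 2: J = D * (C1 - C2) / dx
J = 1.77835e-15 * (2.16 - 1.64) / 2.7e-03
J = 3.425e-13 kg/(m^2*s)


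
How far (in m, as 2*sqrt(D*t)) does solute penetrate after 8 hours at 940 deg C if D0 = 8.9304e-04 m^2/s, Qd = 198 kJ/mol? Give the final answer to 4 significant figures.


Step 1: D = D0 * exp(-Qd/(R*T))
T = 1213.15 K
D = 8.9304e-04 * exp(-198e3 / (8.314 * 1213.15)) = 2.66238e-12 m^2/s
Step 2: L = 2*sqrt(D*t)
t = 8 h = 28800 s
L = 2*sqrt(2.66238e-12 * 28800) = 5.538e-04 m


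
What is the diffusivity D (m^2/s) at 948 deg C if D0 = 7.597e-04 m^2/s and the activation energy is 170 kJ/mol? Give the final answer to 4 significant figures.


D = D0 * exp(-Qd / (R*T))
T = 1221.15 K
D = 7.597e-04 * exp(-170e3 / (8.314 * 1221.15))
D = 4.061e-11 m^2/s


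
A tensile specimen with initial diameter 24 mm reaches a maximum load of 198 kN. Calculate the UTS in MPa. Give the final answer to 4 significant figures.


A0 = pi*(d/2)^2 = pi*(24/2)^2 = 452.389 mm^2
UTS = F_max / A0 = 198*1000 / 452.389
UTS = 437.7 MPa


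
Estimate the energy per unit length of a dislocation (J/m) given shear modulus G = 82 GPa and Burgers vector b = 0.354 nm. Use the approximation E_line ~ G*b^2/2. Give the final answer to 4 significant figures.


E = G*b^2/2
b = 0.354 nm = 3.54e-10 m
G = 82 GPa = 8.2e+10 Pa
E = 0.5 * 8.2e+10 * (3.54e-10)^2
E = 5.138e-09 J/m


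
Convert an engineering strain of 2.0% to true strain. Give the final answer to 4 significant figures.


epsilon_true = ln(1 + epsilon_eng)
epsilon_true = ln(1 + 0.02)
epsilon_true = 0.0198


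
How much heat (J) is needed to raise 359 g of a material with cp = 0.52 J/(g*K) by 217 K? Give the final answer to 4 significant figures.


Q = m * cp * dT
Q = 359 * 0.52 * 217
Q = 40510 J


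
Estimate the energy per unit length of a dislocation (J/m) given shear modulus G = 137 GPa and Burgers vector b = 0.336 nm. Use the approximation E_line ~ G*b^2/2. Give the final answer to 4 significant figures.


E = G*b^2/2
b = 0.336 nm = 3.36e-10 m
G = 137 GPa = 1.37e+11 Pa
E = 0.5 * 1.37e+11 * (3.36e-10)^2
E = 7.733e-09 J/m


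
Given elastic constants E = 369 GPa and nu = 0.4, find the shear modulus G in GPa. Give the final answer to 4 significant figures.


G = E / (2*(1+nu))
G = 369 / (2*(1+0.4))
G = 131.8 GPa


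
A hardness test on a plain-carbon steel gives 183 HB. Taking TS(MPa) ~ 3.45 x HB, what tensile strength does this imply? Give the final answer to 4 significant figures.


TS (MPa) = 3.45 * HB
TS = 3.45 * 183
TS = 631.4 MPa


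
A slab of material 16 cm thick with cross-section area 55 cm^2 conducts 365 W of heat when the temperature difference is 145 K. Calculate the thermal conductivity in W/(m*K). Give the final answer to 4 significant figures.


k = Q*L / (A*dT)
L = 0.16 m, A = 5.5e-03 m^2
k = 365 * 0.16 / (5.5e-03 * 145)
k = 73.23 W/(m*K)


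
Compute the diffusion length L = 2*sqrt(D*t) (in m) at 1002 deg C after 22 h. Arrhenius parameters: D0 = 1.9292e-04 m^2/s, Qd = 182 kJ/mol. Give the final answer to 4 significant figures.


Step 1: D = D0 * exp(-Qd/(R*T))
T = 1275.15 K
D = 1.9292e-04 * exp(-182e3 / (8.314 * 1275.15)) = 6.75688e-12 m^2/s
Step 2: L = 2*sqrt(D*t)
t = 22 h = 79200 s
L = 2*sqrt(6.75688e-12 * 79200) = 1.463e-03 m


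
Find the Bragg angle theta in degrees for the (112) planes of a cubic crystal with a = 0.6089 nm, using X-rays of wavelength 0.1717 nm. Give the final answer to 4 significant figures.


d = a / sqrt(h^2+k^2+l^2)
d = 0.6089 / sqrt(6) = 0.248582 nm
lambda = 2*d*sin(theta)  =>  sin(theta) = lambda / (2*d)
sin(theta) = 0.1717 / (2 * 0.248582) = 0.345358
theta = 20.2 deg


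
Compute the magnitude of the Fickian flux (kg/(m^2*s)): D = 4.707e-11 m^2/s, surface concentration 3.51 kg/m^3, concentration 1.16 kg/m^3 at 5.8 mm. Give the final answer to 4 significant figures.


J = -D * (dC/dx) = D * (C1 - C2) / dx
J = 4.707e-11 * (3.51 - 1.16) / 5.8e-03
J = 1.907e-08 kg/(m^2*s)


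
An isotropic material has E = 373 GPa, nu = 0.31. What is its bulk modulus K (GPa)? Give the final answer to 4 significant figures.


K = E / (3*(1-2*nu))
K = 373 / (3*(1-2*0.31))
K = 327.2 GPa


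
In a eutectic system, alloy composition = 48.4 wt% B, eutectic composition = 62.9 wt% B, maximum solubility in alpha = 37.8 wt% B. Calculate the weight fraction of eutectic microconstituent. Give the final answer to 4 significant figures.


f_primary = (C_e - C0) / (C_e - C_alpha_max)
f_primary = (62.9 - 48.4) / (62.9 - 37.8)
f_primary = 0.577689
f_eutectic = 1 - 0.577689 = 0.4223


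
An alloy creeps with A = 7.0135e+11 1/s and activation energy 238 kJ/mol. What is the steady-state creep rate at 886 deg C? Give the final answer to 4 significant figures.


rate = A * exp(-Q / (R*T))
T = 886 + 273.15 = 1159.15 K
rate = 7.0135e+11 * exp(-238e3 / (8.314 * 1159.15))
rate = 13.2 1/s


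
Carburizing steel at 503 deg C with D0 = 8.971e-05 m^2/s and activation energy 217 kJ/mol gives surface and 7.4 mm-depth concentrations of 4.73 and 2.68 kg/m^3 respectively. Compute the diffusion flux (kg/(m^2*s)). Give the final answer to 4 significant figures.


Step 1: D = D0 * exp(-Qd/(R*T))
T = 503 + 273.15 = 776.15 K
D = 8.971e-05 * exp(-217e3 / (8.314 * 776.15)) = 2.2299e-19 m^2/s
Step 2: J = D * (C1 - C2) / dx
J = 2.2299e-19 * (4.73 - 2.68) / 7.4e-03
J = 6.177e-17 kg/(m^2*s)


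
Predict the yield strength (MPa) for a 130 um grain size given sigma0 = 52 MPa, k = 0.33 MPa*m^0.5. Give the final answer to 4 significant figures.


sigma_y = sigma0 + k / sqrt(d)
d = 130 um = 1.3e-04 m
sigma_y = 52 + 0.33 / sqrt(1.3e-04)
sigma_y = 80.94 MPa


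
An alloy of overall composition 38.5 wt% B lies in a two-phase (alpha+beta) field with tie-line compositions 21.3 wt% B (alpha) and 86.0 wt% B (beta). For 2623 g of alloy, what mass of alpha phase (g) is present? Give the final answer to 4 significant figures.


f_alpha = (C_beta - C0) / (C_beta - C_alpha)
f_alpha = (86.0 - 38.5) / (86.0 - 21.3) = 0.734158
m_alpha = f_alpha * m_total = 0.734158 * 2623 = 1926 g


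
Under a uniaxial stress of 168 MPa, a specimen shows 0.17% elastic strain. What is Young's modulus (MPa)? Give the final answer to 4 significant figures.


E = sigma / epsilon
epsilon = 0.17% = 1.7e-03
E = 168 / 1.7e-03
E = 98820 MPa


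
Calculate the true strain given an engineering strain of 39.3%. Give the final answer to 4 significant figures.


epsilon_true = ln(1 + epsilon_eng)
epsilon_true = ln(1 + 0.393)
epsilon_true = 0.3315


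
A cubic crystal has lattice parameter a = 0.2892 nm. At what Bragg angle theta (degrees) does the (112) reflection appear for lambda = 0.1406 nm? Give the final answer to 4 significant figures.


d = a / sqrt(h^2+k^2+l^2)
d = 0.2892 / sqrt(6) = 0.118065 nm
lambda = 2*d*sin(theta)  =>  sin(theta) = lambda / (2*d)
sin(theta) = 0.1406 / (2 * 0.118065) = 0.595433
theta = 36.54 deg


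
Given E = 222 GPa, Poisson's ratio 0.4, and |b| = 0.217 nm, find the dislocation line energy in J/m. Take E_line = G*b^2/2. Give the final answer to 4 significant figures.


Step 1: G = E / (2*(1+nu))
G = 222 / (2*(1+0.4)) = 79.2857 GPa = 7.92857e+10 Pa
Step 2: E_line = G*b^2/2
b = 0.217 nm = 2.17e-10 m
E_line = 0.5 * 7.92857e+10 * (2.17e-10)^2 = 1.867e-09 J/m
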